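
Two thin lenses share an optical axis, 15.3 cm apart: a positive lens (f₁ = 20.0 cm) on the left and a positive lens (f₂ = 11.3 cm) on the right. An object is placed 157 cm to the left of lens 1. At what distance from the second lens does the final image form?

4.55 cm

Lens 1: 1/d_i1 = 1/f₁ − 1/d_o1 = 1/(20.0) − 1/(157) = 0.04363, so d_i1 = 22.92 cm.
The intermediate image is 22.92 cm to the right of lens 1, which lies 7.620 cm to the right of lens 2 — a virtual object — so d_o2 = −7.620 cm.
Lens 2: 1/d_i2 = 1/f₂ − 1/d_o2 = 1/(11.3) − 1/(-7.620) = 0.2197, so d_i2 = 4.55 cm.
The final image is real, 4.55 cm to the right of lens 2 (overall magnification ≈ -0.087).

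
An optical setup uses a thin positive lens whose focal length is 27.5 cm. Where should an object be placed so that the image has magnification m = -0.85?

59.9 cm

m = −d_i/d_o ⇒ d_i = −m·d_o.
1/f = 1/d_o + 1/d_i = 1/d_o − 1/(m·d_o) = (1 − 1/m)/d_o, so d_o = f(1 − 1/m) = (27.50)(1 − 1/(-0.85)) = 59.9 cm.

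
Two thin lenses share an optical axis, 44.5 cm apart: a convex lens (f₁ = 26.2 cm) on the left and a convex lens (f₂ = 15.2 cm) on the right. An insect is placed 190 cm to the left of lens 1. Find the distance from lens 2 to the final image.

197 cm

Lens 1: 1/d_i1 = 1/f₁ − 1/d_o1 = 1/(26.2) − 1/(190) = 0.03290, so d_i1 = 30.39 cm.
The intermediate image is 30.39 cm to the right of lens 1, which is 44.5 − (30.39) = 14.11 cm to the left of lens 2, so d_o2 = +14.11 cm.
Lens 2: 1/d_i2 = 1/f₂ − 1/d_o2 = 1/(15.2) − 1/(14.11) = -0.005082, so d_i2 = -197 cm.
The final image is virtual, 197 cm to the left of lens 2 (overall magnification ≈ -2.2).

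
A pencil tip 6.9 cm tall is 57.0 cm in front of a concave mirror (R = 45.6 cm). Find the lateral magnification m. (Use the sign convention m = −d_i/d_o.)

m = -0.667

f = R/2 = 45.6/2 = 22.80 cm.
1/d_i = 1/f − 1/d_o = 1/(22.80) − 1/(57.0) = 0.02632, so d_i = 38.00 cm.
m = −d_i/d_o = −(38.00)/(57.0) = -0.667.
The image is real, inverted and reduced, in front of the mirror.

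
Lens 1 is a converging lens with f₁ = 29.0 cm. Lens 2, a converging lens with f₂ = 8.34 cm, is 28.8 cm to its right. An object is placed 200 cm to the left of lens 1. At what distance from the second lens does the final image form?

Lens 1: 1/d_i1 = 1/f₁ − 1/d_o1 = 1/(29.0) − 1/(200) = 0.02948, so d_i1 = 33.92 cm.
The intermediate image is 33.92 cm to the right of lens 1, which lies 5.120 cm to the right of lens 2 — a virtual object — so d_o2 = −5.120 cm.
Lens 2: 1/d_i2 = 1/f₂ − 1/d_o2 = 1/(8.34) − 1/(-5.120) = 0.3152, so d_i2 = 3.17 cm.
The final image is real, 3.17 cm to the right of lens 2 (overall magnification ≈ -0.11).

3.17 cm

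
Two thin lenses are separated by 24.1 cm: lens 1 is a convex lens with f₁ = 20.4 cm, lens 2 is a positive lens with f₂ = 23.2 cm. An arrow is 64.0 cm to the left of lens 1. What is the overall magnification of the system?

m = -0.374

Lens 1: 1/d_i1 = 1/(20.4) − 1/(64.0) = 0.03339, so d_i1 = 29.94 cm; m₁ = −d_i1/d_o1 = -0.4678.
d_o2 = 24.1 − (29.94) = -5.840 cm (virtual object).
Lens 2: 1/d_i2 = 1/(23.2) − 1/(-5.840) = 0.2143, so d_i2 = 4.666 cm; m₂ = −d_i2/d_o2 = +0.7989.
m = m₁·m₂ = (-0.4678)(+0.7989) = -0.374.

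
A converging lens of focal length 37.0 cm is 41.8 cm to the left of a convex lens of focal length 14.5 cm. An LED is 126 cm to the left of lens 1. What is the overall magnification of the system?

Lens 1: 1/d_i1 = 1/(37.0) − 1/(126) = 0.01909, so d_i1 = 52.38 cm; m₁ = −d_i1/d_o1 = -0.4157.
d_o2 = 41.8 − (52.38) = -10.58 cm (virtual object).
Lens 2: 1/d_i2 = 1/(14.5) − 1/(-10.58) = 0.1635, so d_i2 = 6.117 cm; m₂ = −d_i2/d_o2 = +0.5781.
m = m₁·m₂ = (-0.4157)(+0.5781) = -0.240.

m = -0.240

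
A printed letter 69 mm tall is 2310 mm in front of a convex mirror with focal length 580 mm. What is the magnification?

m = +0.201

For a convex mirror, f = -580 mm.
1/d_i = 1/f − 1/d_o = 1/(-580.0) − 1/(2310) = -0.002157, so d_i = -463.6 mm.
m = −d_i/d_o = −(-463.6)/(2310) = +0.201.
The image is virtual, upright and reduced, behind the mirror.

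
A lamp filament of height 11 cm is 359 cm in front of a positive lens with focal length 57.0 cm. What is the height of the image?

2.08 cm

1/d_i = 1/f − 1/d_o = 1/(57.00) − 1/(359) = 0.01476, so d_i = 67.76 cm.
m = −d_i/d_o = -0.1887.
|h_i| = |m|·h_o = 0.1887 × 11 = 2.08 cm. The image is real, inverted and reduced, on the far side of the lens.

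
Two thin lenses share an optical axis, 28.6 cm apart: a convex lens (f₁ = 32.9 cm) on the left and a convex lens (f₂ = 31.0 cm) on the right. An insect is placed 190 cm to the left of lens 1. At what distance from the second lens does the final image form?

8.22 cm

Lens 1: 1/d_i1 = 1/f₁ − 1/d_o1 = 1/(32.9) − 1/(190) = 0.02513, so d_i1 = 39.79 cm.
The intermediate image is 39.79 cm to the right of lens 1, which lies 11.19 cm to the right of lens 2 — a virtual object — so d_o2 = −11.19 cm.
Lens 2: 1/d_i2 = 1/f₂ − 1/d_o2 = 1/(31.0) − 1/(-11.19) = 0.1216, so d_i2 = 8.22 cm.
The final image is real, 8.22 cm to the right of lens 2 (overall magnification ≈ -0.15).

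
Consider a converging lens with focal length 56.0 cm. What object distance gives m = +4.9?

44.6 cm

m = −d_i/d_o ⇒ d_i = −m·d_o.
1/f = 1/d_o + 1/d_i = 1/d_o − 1/(m·d_o) = (1 − 1/m)/d_o, so d_o = f(1 − 1/m) = (56.00)(1 − 1/(+4.9)) = 44.6 cm.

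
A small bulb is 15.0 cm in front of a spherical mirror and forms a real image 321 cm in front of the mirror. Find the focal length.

Real image ⇒ d_i = +321 cm.
1/f = 1/d_o + 1/d_i = 1/(15.0) + 1/(321) = 0.06978, so f = 14.3 cm.
Since f is positive, the spherical mirror is concave.

f = 14.3 cm (concave)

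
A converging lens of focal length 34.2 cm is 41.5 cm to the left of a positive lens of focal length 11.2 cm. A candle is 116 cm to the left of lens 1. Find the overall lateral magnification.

Lens 1: 1/d_i1 = 1/(34.2) − 1/(116) = 0.02062, so d_i1 = 48.50 cm; m₁ = −d_i1/d_o1 = -0.4181.
d_o2 = 41.5 − (48.50) = -7.000 cm (virtual object).
Lens 2: 1/d_i2 = 1/(11.2) − 1/(-7.000) = 0.2321, so d_i2 = 4.308 cm; m₂ = −d_i2/d_o2 = +0.6154.
m = m₁·m₂ = (-0.4181)(+0.6154) = -0.257.

m = -0.257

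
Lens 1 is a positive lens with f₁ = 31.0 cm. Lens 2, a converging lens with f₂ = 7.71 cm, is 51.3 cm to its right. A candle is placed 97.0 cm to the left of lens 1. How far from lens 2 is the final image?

Lens 1: 1/d_i1 = 1/f₁ − 1/d_o1 = 1/(31.0) − 1/(97.0) = 0.02195, so d_i1 = 45.56 cm.
The intermediate image is 45.56 cm to the right of lens 1, which is 51.3 − (45.56) = 5.740 cm to the left of lens 2, so d_o2 = +5.740 cm.
Lens 2: 1/d_i2 = 1/f₂ − 1/d_o2 = 1/(7.71) − 1/(5.740) = -0.04451, so d_i2 = -22.5 cm.
The final image is virtual, 22.5 cm to the left of lens 2 (overall magnification ≈ -1.8).

22.5 cm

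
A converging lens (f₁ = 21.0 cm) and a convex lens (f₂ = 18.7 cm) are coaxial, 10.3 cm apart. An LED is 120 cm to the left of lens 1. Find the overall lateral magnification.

Lens 1: 1/d_i1 = 1/(21.0) − 1/(120) = 0.03929, so d_i1 = 25.45 cm; m₁ = −d_i1/d_o1 = -0.2121.
d_o2 = 10.3 − (25.45) = -15.15 cm (virtual object).
Lens 2: 1/d_i2 = 1/(18.7) − 1/(-15.15) = 0.1195, so d_i2 = 8.369 cm; m₂ = −d_i2/d_o2 = +0.5524.
m = m₁·m₂ = (-0.2121)(+0.5524) = -0.117.

m = -0.117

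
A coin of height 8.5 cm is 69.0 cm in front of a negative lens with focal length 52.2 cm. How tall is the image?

For a negative lens, f = -52.2 cm.
1/d_i = 1/f − 1/d_o = 1/(-52.20) − 1/(69.0) = -0.03365, so d_i = -29.72 cm.
m = −d_i/d_o = +0.4307.
|h_i| = |m|·h_o = 0.4307 × 8.5 = 3.66 cm. The image is virtual, upright and reduced, on the same side as the object.

3.66 cm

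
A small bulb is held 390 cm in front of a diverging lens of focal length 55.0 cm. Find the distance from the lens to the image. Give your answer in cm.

For a diverging lens, f = -55.0 cm.
Lens equation: 1/v = 1/f − 1/u = 1/(-55.00) − 1/(390) = -0.01818 − 0.002564 = -0.02075, so v = -48.2 cm.
The image is virtual, upright and reduced, on the same side as the object.

48.2 cm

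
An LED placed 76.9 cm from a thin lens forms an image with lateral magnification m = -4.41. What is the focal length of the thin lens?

f = 62.7 cm (converging)

m = −d_i/d_o ⇒ d_i = −m·d_o = −(-4.41)·(76.9) = 339.1 cm.
1/f = 1/d_o + 1/d_i = 1/(76.9) + 1/(339.1) = 0.01595, so f = 62.7 cm.
Since f is positive, the thin lens is converging.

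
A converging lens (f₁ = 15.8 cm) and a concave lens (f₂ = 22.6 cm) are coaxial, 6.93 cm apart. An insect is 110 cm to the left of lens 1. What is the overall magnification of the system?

m = -0.342

Lens 1: 1/d_i1 = 1/(15.8) − 1/(110) = 0.05420, so d_i1 = 18.45 cm; m₁ = −d_i1/d_o1 = -0.1677.
d_o2 = 6.93 − (18.45) = -11.52 cm (virtual object).
f₂ = −22.6 cm (diverging).
Lens 2: 1/d_i2 = 1/(-22.6) − 1/(-11.52) = 0.04256, so d_i2 = 23.50 cm; m₂ = −d_i2/d_o2 = +2.040.
m = m₁·m₂ = (-0.1677)(+2.040) = -0.342.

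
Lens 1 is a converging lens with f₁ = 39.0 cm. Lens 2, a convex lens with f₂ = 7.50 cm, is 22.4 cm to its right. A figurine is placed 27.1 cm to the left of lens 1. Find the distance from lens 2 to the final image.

Lens 1: 1/d_i1 = 1/f₁ − 1/d_o1 = 1/(39.0) − 1/(27.1) = -0.01126, so d_i1 = -88.82 cm.
The intermediate image is 88.82 cm to the left of lens 1 (virtual), which is 22.4 − (-88.82) = 111.2 cm to the left of lens 2, so d_o2 = +111.2 cm.
Lens 2: 1/d_i2 = 1/f₂ − 1/d_o2 = 1/(7.50) − 1/(111.2) = 0.1243, so d_i2 = 8.04 cm.
The final image is real, 8.04 cm to the right of lens 2 (overall magnification ≈ -0.24).

8.04 cm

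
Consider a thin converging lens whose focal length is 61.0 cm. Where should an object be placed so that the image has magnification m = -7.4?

m = −d_i/d_o ⇒ d_i = −m·d_o.
1/f = 1/d_o + 1/d_i = 1/d_o − 1/(m·d_o) = (1 − 1/m)/d_o, so d_o = f(1 − 1/m) = (61.00)(1 − 1/(-7.4)) = 69.2 cm.

69.2 cm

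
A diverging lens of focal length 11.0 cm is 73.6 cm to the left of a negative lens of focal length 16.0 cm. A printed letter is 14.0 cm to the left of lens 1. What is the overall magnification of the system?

m = +0.0735

f₁ = −11.0 cm (diverging).
Lens 1: 1/d_i1 = 1/(-11.0) − 1/(14.0) = -0.1623, so d_i1 = -6.160 cm; m₁ = −d_i1/d_o1 = +0.4400.
d_o2 = 73.6 − (-6.160) = 79.76 cm.
f₂ = −16.0 cm (diverging).
Lens 2: 1/d_i2 = 1/(-16.0) − 1/(79.76) = -0.07504, so d_i2 = -13.33 cm; m₂ = −d_i2/d_o2 = +0.1671.
m = m₁·m₂ = (+0.4400)(+0.1671) = +0.0735.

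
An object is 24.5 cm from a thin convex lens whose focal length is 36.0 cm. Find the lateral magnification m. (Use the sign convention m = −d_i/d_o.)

1/d_i = 1/f − 1/d_o = 1/(36.00) − 1/(24.5) = -0.01304, so d_i = -76.70 cm.
m = −d_i/d_o = −(-76.70)/(24.5) = +3.13.
The image is virtual, upright and enlarged, on the same side as the object.

m = +3.13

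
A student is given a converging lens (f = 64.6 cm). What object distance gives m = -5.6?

76.1 cm

m = −d_i/d_o ⇒ d_i = −m·d_o.
1/f = 1/d_o + 1/d_i = 1/d_o − 1/(m·d_o) = (1 − 1/m)/d_o, so d_o = f(1 − 1/m) = (64.60)(1 − 1/(-5.6)) = 76.1 cm.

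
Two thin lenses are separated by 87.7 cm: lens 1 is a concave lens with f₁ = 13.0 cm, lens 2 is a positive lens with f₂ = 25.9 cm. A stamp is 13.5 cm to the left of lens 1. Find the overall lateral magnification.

m = -0.186

f₁ = −13.0 cm (diverging).
Lens 1: 1/d_i1 = 1/(-13.0) − 1/(13.5) = -0.1510, so d_i1 = -6.623 cm; m₁ = −d_i1/d_o1 = +0.4906.
d_o2 = 87.7 − (-6.623) = 94.32 cm.
Lens 2: 1/d_i2 = 1/(25.9) − 1/(94.32) = 0.02801, so d_i2 = 35.70 cm; m₂ = −d_i2/d_o2 = -0.3785.
m = m₁·m₂ = (+0.4906)(-0.3785) = -0.186.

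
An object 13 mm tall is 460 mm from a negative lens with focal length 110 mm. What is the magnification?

m = +0.193

For a negative lens, f = -110 mm.
1/d_i = 1/f − 1/d_o = 1/(-110.0) − 1/(460) = -0.01126, so d_i = -88.77 mm.
m = −d_i/d_o = −(-88.77)/(460) = +0.193.
The image is virtual, upright and reduced, on the same side as the object.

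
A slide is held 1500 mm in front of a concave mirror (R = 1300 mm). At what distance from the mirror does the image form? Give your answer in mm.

1150 mm

f = R/2 = 1300/2 = 650.0 mm.
Mirror equation: 1/d_i = 1/f − 1/d_o = 1/(650.0) − 1/(1500) = 0.001538 − 0.0006667 = 0.0008718, so d_i = 1150 mm.
The image is real, inverted and reduced, in front of the mirror.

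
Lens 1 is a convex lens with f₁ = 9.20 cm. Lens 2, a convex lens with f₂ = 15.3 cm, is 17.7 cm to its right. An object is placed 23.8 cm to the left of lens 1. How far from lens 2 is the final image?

Lens 1: 1/d_i1 = 1/f₁ − 1/d_o1 = 1/(9.20) − 1/(23.8) = 0.06668, so d_i1 = 15.00 cm.
The intermediate image is 15.00 cm to the right of lens 1, which is 17.7 − (15.00) = 2.700 cm to the left of lens 2, so d_o2 = +2.700 cm.
Lens 2: 1/d_i2 = 1/f₂ − 1/d_o2 = 1/(15.3) − 1/(2.700) = -0.3050, so d_i2 = -3.28 cm.
The final image is virtual, 3.28 cm to the left of lens 2 (overall magnification ≈ -0.77).

3.28 cm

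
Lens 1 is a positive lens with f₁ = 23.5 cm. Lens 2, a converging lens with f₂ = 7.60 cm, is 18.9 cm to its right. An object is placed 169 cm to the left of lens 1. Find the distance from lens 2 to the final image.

Lens 1: 1/d_i1 = 1/f₁ − 1/d_o1 = 1/(23.5) − 1/(169) = 0.03664, so d_i1 = 27.30 cm.
The intermediate image is 27.30 cm to the right of lens 1, which lies 8.400 cm to the right of lens 2 — a virtual object — so d_o2 = −8.400 cm.
Lens 2: 1/d_i2 = 1/f₂ − 1/d_o2 = 1/(7.60) − 1/(-8.400) = 0.2506, so d_i2 = 3.99 cm.
The final image is real, 3.99 cm to the right of lens 2 (overall magnification ≈ -0.077).

3.99 cm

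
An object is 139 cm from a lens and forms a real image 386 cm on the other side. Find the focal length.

f = 102 cm (converging)

Real image ⇒ d_i = +386 cm.
1/f = 1/d_o + 1/d_i = 1/(139) + 1/(386) = 0.009785, so f = 102 cm.
Since f is positive, the lens is converging.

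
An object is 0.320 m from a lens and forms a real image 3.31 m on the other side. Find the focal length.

Real image ⇒ d_i = +3.31 m.
1/f = 1/d_o + 1/d_i = 1/(0.320) + 1/(3.31) = 3.427, so f = 0.292 m.
Since f is positive, the lens is converging.

f = 0.292 m (converging)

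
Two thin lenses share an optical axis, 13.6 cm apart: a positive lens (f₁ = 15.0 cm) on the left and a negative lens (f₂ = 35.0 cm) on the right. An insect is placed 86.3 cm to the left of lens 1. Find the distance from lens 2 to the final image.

Lens 1: 1/d_i1 = 1/f₁ − 1/d_o1 = 1/(15.0) − 1/(86.3) = 0.05508, so d_i1 = 18.16 cm.
The intermediate image is 18.16 cm to the right of lens 1, which lies 4.560 cm to the right of lens 2 — a virtual object — so d_o2 = −4.560 cm.
Lens 2 is diverging, so f₂ = −35.0 cm.
Lens 2: 1/d_i2 = 1/f₂ − 1/d_o2 = 1/(-35.0) − 1/(-4.560) = 0.1907, so d_i2 = 5.24 cm.
The final image is real, 5.24 cm to the right of lens 2 (overall magnification ≈ -0.24).

5.24 cm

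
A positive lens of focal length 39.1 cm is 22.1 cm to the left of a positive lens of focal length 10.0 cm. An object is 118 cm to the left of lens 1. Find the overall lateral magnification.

m = -0.107

Lens 1: 1/d_i1 = 1/(39.1) − 1/(118) = 0.01710, so d_i1 = 58.48 cm; m₁ = −d_i1/d_o1 = -0.4956.
d_o2 = 22.1 − (58.48) = -36.38 cm (virtual object).
Lens 2: 1/d_i2 = 1/(10.0) − 1/(-36.38) = 0.1275, so d_i2 = 7.844 cm; m₂ = −d_i2/d_o2 = +0.2156.
m = m₁·m₂ = (-0.4956)(+0.2156) = -0.107.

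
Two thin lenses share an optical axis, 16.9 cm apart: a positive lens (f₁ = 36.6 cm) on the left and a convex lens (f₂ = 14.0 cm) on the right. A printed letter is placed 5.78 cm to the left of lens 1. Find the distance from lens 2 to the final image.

Lens 1: 1/d_i1 = 1/f₁ − 1/d_o1 = 1/(36.6) − 1/(5.78) = -0.1457, so d_i1 = -6.864 cm.
The intermediate image is 6.864 cm to the left of lens 1 (virtual), which is 16.9 − (-6.864) = 23.76 cm to the left of lens 2, so d_o2 = +23.76 cm.
Lens 2: 1/d_i2 = 1/f₂ − 1/d_o2 = 1/(14.0) − 1/(23.76) = 0.02934, so d_i2 = 34.1 cm.
The final image is real, 34.1 cm to the right of lens 2 (overall magnification ≈ -1.7).

34.1 cm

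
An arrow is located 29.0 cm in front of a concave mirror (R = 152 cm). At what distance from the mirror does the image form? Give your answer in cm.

f = R/2 = 152/2 = 76.00 cm.
Mirror equation: 1/v = 1/f − 1/u = 1/(76.00) − 1/(29.0) = 0.01316 − 0.03448 = -0.02132, so v = -46.9 cm.
The image is virtual, upright and enlarged, behind the mirror.

46.9 cm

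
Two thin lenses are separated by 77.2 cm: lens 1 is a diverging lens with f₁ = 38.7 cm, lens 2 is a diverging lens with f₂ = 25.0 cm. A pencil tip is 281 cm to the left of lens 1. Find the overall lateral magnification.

f₁ = −38.7 cm (diverging).
Lens 1: 1/d_i1 = 1/(-38.7) − 1/(281) = -0.02940, so d_i1 = -34.02 cm; m₁ = −d_i1/d_o1 = +0.1211.
d_o2 = 77.2 − (-34.02) = 111.2 cm.
f₂ = −25.0 cm (diverging).
Lens 2: 1/d_i2 = 1/(-25.0) − 1/(111.2) = -0.04899, so d_i2 = -20.41 cm; m₂ = −d_i2/d_o2 = +0.1836.
m = m₁·m₂ = (+0.1211)(+0.1836) = +0.0222.

m = +0.0222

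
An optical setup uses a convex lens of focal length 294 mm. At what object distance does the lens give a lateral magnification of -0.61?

776 mm

m = −d_i/d_o ⇒ d_i = −m·d_o.
1/f = 1/d_o + 1/d_i = 1/d_o − 1/(m·d_o) = (1 − 1/m)/d_o, so d_o = f(1 − 1/m) = (294.0)(1 − 1/(-0.61)) = 776 mm.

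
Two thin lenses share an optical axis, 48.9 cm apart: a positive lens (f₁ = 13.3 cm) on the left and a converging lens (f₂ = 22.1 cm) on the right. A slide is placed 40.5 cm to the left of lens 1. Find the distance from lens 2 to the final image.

Lens 1: 1/d_i1 = 1/f₁ − 1/d_o1 = 1/(13.3) − 1/(40.5) = 0.05050, so d_i1 = 19.80 cm.
The intermediate image is 19.80 cm to the right of lens 1, which is 48.9 − (19.80) = 29.10 cm to the left of lens 2, so d_o2 = +29.10 cm.
Lens 2: 1/d_i2 = 1/f₂ − 1/d_o2 = 1/(22.1) − 1/(29.10) = 0.01088, so d_i2 = 91.9 cm.
The final image is real, 91.9 cm to the right of lens 2 (overall magnification ≈ 1.5).

91.9 cm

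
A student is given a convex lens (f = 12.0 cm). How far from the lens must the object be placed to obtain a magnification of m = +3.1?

8.13 cm

m = −d_i/d_o ⇒ d_i = −m·d_o.
1/f = 1/d_o + 1/d_i = 1/d_o − 1/(m·d_o) = (1 − 1/m)/d_o, so d_o = f(1 − 1/m) = (12.00)(1 − 1/(+3.1)) = 8.13 cm.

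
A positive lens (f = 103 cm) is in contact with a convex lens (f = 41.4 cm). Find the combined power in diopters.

P₁ = 1/f₁ = 1/(1.03 m) = +0.9709 D; P₂ = 1/f₂ = 1/(0.414 m) = +2.415 D.
For thin lenses in contact, P = P₁ + P₂ = (+0.9709) + (+2.415) = +3.39 D.

P = +3.39 D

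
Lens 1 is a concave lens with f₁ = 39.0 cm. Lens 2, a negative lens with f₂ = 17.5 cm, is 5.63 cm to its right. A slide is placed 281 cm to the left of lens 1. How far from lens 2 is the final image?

12.2 cm

Lens 1 is diverging, so f₁ = −39.0 cm.
Lens 1: 1/d_i1 = 1/f₁ − 1/d_o1 = 1/(-39.0) − 1/(281) = -0.02920, so d_i1 = -34.25 cm.
The intermediate image is 34.25 cm to the left of lens 1 (virtual), which is 5.63 − (-34.25) = 39.88 cm to the left of lens 2, so d_o2 = +39.88 cm.
Lens 2 is diverging, so f₂ = −17.5 cm.
Lens 2: 1/d_i2 = 1/f₂ − 1/d_o2 = 1/(-17.5) − 1/(39.88) = -0.08222, so d_i2 = -12.2 cm.
The final image is virtual, 12.2 cm to the left of lens 2 (overall magnification ≈ 0.037).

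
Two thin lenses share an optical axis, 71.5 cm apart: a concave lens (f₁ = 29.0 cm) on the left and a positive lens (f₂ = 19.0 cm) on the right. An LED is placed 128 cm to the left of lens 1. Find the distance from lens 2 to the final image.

Lens 1 is diverging, so f₁ = −29.0 cm.
Lens 1: 1/d_i1 = 1/f₁ − 1/d_o1 = 1/(-29.0) − 1/(128) = -0.04230, so d_i1 = -23.64 cm.
The intermediate image is 23.64 cm to the left of lens 1 (virtual), which is 71.5 − (-23.64) = 95.14 cm to the left of lens 2, so d_o2 = +95.14 cm.
Lens 2: 1/d_i2 = 1/f₂ − 1/d_o2 = 1/(19.0) − 1/(95.14) = 0.04212, so d_i2 = 23.7 cm.
The final image is real, 23.7 cm to the right of lens 2 (overall magnification ≈ -0.046).

23.7 cm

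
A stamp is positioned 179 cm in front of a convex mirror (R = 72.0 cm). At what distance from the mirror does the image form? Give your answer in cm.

f = R/2 = 72.0/2 = 36.00 cm; for a convex mirror, f = -36.00 cm.
Mirror equation: 1/q = 1/f − 1/p = 1/(-36.00) − 1/(179) = -0.02778 − 0.005587 = -0.03336, so q = -30.0 cm.
The image is virtual, upright and reduced, behind the mirror.

30.0 cm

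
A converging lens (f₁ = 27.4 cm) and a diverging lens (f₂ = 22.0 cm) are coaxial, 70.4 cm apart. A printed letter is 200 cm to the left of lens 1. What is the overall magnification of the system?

m = -0.0576

Lens 1: 1/d_i1 = 1/(27.4) − 1/(200) = 0.03150, so d_i1 = 31.75 cm; m₁ = −d_i1/d_o1 = -0.1588.
d_o2 = 70.4 − (31.75) = 38.65 cm.
f₂ = −22.0 cm (diverging).
Lens 2: 1/d_i2 = 1/(-22.0) − 1/(38.65) = -0.07133, so d_i2 = -14.02 cm; m₂ = −d_i2/d_o2 = +0.3627.
m = m₁·m₂ = (-0.1588)(+0.3627) = -0.0576.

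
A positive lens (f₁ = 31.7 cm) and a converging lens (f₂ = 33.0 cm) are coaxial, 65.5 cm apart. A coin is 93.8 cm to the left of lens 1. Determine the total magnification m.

m = -1.10

Lens 1: 1/d_i1 = 1/(31.7) − 1/(93.8) = 0.02088, so d_i1 = 47.88 cm; m₁ = −d_i1/d_o1 = -0.5104.
d_o2 = 65.5 − (47.88) = 17.62 cm.
Lens 2: 1/d_i2 = 1/(33.0) − 1/(17.62) = -0.02645, so d_i2 = -37.81 cm; m₂ = −d_i2/d_o2 = +2.146.
m = m₁·m₂ = (-0.5104)(+2.146) = -1.10.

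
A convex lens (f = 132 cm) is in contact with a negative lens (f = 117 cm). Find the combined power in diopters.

P₁ = 1/f₁ = 1/(1.32 m) = +0.7576 D; P₂ = 1/f₂ = 1/(-1.17 m) = -0.8547 D.
For thin lenses in contact, P = P₁ + P₂ = (+0.7576) + (-0.8547) = -0.0971 D.

P = -0.0971 D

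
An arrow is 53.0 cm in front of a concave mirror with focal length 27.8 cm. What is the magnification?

m = -1.10

1/d_i = 1/f − 1/d_o = 1/(27.80) − 1/(53.0) = 0.01710, so d_i = 58.47 cm.
m = −d_i/d_o = −(58.47)/(53.0) = -1.10.
The image is real, inverted and enlarged, in front of the mirror.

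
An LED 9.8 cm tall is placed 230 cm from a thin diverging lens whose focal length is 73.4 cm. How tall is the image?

For a diverging lens, f = -73.4 cm.
1/d_i = 1/f − 1/d_o = 1/(-73.40) − 1/(230) = -0.01797, so d_i = -55.64 cm.
m = −d_i/d_o = +0.2419.
|h_i| = |m|·h_o = 0.2419 × 9.8 = 2.37 cm. The image is virtual, upright and reduced, on the same side as the object.

2.37 cm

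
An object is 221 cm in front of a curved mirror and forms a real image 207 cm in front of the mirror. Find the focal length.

Real image ⇒ d_i = +207 cm.
1/f = 1/d_o + 1/d_i = 1/(221) + 1/(207) = 0.009356, so f = 107 cm.
Since f is positive, the curved mirror is concave.

f = 107 cm (concave)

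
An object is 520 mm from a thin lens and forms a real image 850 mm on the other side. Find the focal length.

Real image ⇒ d_i = +850 mm.
1/f = 1/d_o + 1/d_i = 1/(520) + 1/(850) = 0.003100, so f = 323 mm.
Since f is positive, the thin lens is converging.

f = 323 mm (converging)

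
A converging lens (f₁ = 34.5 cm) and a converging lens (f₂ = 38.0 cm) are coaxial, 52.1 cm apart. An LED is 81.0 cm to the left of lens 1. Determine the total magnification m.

m = -0.613

Lens 1: 1/d_i1 = 1/(34.5) − 1/(81.0) = 0.01664, so d_i1 = 60.10 cm; m₁ = −d_i1/d_o1 = -0.7420.
d_o2 = 52.1 − (60.10) = -8.000 cm (virtual object).
Lens 2: 1/d_i2 = 1/(38.0) − 1/(-8.000) = 0.1513, so d_i2 = 6.609 cm; m₂ = −d_i2/d_o2 = +0.8261.
m = m₁·m₂ = (-0.7420)(+0.8261) = -0.613.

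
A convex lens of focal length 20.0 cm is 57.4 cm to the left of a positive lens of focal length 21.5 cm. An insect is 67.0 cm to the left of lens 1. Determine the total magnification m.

Lens 1: 1/d_i1 = 1/(20.0) − 1/(67.0) = 0.03507, so d_i1 = 28.51 cm; m₁ = −d_i1/d_o1 = -0.4255.
d_o2 = 57.4 − (28.51) = 28.89 cm.
Lens 2: 1/d_i2 = 1/(21.5) − 1/(28.89) = 0.01190, so d_i2 = 84.05 cm; m₂ = −d_i2/d_o2 = -2.909.
m = m₁·m₂ = (-0.4255)(-2.909) = +1.24.

m = +1.24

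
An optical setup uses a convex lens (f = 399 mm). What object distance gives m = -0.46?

1270 mm

m = −d_i/d_o ⇒ d_i = −m·d_o.
1/f = 1/d_o + 1/d_i = 1/d_o − 1/(m·d_o) = (1 − 1/m)/d_o, so d_o = f(1 − 1/m) = (399.0)(1 − 1/(-0.46)) = 1270 mm.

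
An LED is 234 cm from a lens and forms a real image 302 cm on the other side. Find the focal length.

f = 132 cm (converging)

Real image ⇒ d_i = +302 cm.
1/f = 1/d_o + 1/d_i = 1/(234) + 1/(302) = 0.007585, so f = 132 cm.
Since f is positive, the lens is converging.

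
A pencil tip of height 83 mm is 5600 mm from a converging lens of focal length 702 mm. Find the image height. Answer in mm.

11.9 mm

1/d_i = 1/f − 1/d_o = 1/(702.0) − 1/(5600) = 0.001246, so d_i = 802.6 mm.
m = −d_i/d_o = -0.1433.
|h_i| = |m|·h_o = 0.1433 × 83 = 11.9 mm. The image is real, inverted and reduced, on the far side of the lens.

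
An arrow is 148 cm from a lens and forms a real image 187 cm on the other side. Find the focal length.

f = 82.6 cm (converging)

Real image ⇒ d_i = +187 cm.
1/f = 1/d_o + 1/d_i = 1/(148) + 1/(187) = 0.01210, so f = 82.6 cm.
Since f is positive, the lens is converging.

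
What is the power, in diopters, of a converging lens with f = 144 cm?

P = +0.694 D

f = 144 cm = 1.44 m.
P = 1/f = 1/(1.44 m) = +0.694 D.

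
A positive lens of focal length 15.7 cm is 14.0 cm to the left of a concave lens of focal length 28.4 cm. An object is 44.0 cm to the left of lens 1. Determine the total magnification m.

m = -0.876

Lens 1: 1/d_i1 = 1/(15.7) − 1/(44.0) = 0.04097, so d_i1 = 24.41 cm; m₁ = −d_i1/d_o1 = -0.5548.
d_o2 = 14.0 − (24.41) = -10.41 cm (virtual object).
f₂ = −28.4 cm (diverging).
Lens 2: 1/d_i2 = 1/(-28.4) − 1/(-10.41) = 0.06085, so d_i2 = 16.43 cm; m₂ = −d_i2/d_o2 = +1.579.
m = m₁·m₂ = (-0.5548)(+1.579) = -0.876.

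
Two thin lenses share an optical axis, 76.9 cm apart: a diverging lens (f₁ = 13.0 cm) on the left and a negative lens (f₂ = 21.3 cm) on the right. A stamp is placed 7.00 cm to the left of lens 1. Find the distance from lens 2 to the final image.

16.9 cm

Lens 1 is diverging, so f₁ = −13.0 cm.
Lens 1: 1/d_i1 = 1/f₁ − 1/d_o1 = 1/(-13.0) − 1/(7.00) = -0.2198, so d_i1 = -4.550 cm.
The intermediate image is 4.550 cm to the left of lens 1 (virtual), which is 76.9 − (-4.550) = 81.45 cm to the left of lens 2, so d_o2 = +81.45 cm.
Lens 2 is diverging, so f₂ = −21.3 cm.
Lens 2: 1/d_i2 = 1/f₂ − 1/d_o2 = 1/(-21.3) − 1/(81.45) = -0.05923, so d_i2 = -16.9 cm.
The final image is virtual, 16.9 cm to the left of lens 2 (overall magnification ≈ 0.13).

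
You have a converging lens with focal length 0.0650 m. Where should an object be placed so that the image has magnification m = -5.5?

0.0768 m

m = −d_i/d_o ⇒ d_i = −m·d_o.
1/f = 1/d_o + 1/d_i = 1/d_o − 1/(m·d_o) = (1 − 1/m)/d_o, so d_o = f(1 − 1/m) = (0.06500)(1 − 1/(-5.5)) = 0.0768 m.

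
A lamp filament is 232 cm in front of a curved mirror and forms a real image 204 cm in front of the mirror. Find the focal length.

Real image ⇒ d_i = +204 cm.
1/f = 1/d_o + 1/d_i = 1/(232) + 1/(204) = 0.009212, so f = 109 cm.
Since f is positive, the curved mirror is concave.

f = 109 cm (concave)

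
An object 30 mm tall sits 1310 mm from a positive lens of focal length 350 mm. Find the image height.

1/d_i = 1/f − 1/d_o = 1/(350.0) − 1/(1310) = 0.002094, so d_i = 477.6 mm.
m = −d_i/d_o = -0.3646.
|h_i| = |m|·h_o = 0.3646 × 30 = 10.9 mm. The image is real, inverted and reduced, on the far side of the lens.

10.9 mm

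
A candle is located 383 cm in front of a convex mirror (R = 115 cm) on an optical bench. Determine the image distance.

50.0 cm

f = R/2 = 115/2 = 57.50 cm; for a convex mirror, f = -57.50 cm.
Mirror equation: 1/s_i = 1/f − 1/s_o = 1/(-57.50) − 1/(383) = -0.01739 − 0.002611 = -0.02000, so s_i = -50.0 cm.
The image is virtual, upright and reduced, behind the mirror.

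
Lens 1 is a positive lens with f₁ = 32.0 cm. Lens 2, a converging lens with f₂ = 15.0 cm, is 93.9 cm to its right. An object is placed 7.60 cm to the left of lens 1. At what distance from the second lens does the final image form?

17.5 cm

Lens 1: 1/d_i1 = 1/f₁ − 1/d_o1 = 1/(32.0) − 1/(7.60) = -0.1003, so d_i1 = -9.967 cm.
The intermediate image is 9.967 cm to the left of lens 1 (virtual), which is 93.9 − (-9.967) = 103.9 cm to the left of lens 2, so d_o2 = +103.9 cm.
Lens 2: 1/d_i2 = 1/f₂ − 1/d_o2 = 1/(15.0) − 1/(103.9) = 0.05704, so d_i2 = 17.5 cm.
The final image is real, 17.5 cm to the right of lens 2 (overall magnification ≈ -0.22).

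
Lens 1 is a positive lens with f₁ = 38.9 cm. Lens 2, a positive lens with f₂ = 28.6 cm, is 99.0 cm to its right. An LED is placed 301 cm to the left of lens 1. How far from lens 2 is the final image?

60.4 cm

Lens 1: 1/d_i1 = 1/f₁ − 1/d_o1 = 1/(38.9) − 1/(301) = 0.02238, so d_i1 = 44.67 cm.
The intermediate image is 44.67 cm to the right of lens 1, which is 99.0 − (44.67) = 54.33 cm to the left of lens 2, so d_o2 = +54.33 cm.
Lens 2: 1/d_i2 = 1/f₂ − 1/d_o2 = 1/(28.6) − 1/(54.33) = 0.01656, so d_i2 = 60.4 cm.
The final image is real, 60.4 cm to the right of lens 2 (overall magnification ≈ 0.16).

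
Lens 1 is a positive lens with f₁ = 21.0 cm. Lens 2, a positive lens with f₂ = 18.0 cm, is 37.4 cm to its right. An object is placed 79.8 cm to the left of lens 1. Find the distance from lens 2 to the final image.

Lens 1: 1/d_i1 = 1/f₁ − 1/d_o1 = 1/(21.0) − 1/(79.8) = 0.03509, so d_i1 = 28.50 cm.
The intermediate image is 28.50 cm to the right of lens 1, which is 37.4 − (28.50) = 8.900 cm to the left of lens 2, so d_o2 = +8.900 cm.
Lens 2: 1/d_i2 = 1/f₂ − 1/d_o2 = 1/(18.0) − 1/(8.900) = -0.05680, so d_i2 = -17.6 cm.
The final image is virtual, 17.6 cm to the left of lens 2 (overall magnification ≈ -0.71).

17.6 cm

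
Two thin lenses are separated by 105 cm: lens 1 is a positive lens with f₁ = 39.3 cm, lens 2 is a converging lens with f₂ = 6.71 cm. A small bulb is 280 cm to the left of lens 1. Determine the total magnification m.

Lens 1: 1/d_i1 = 1/(39.3) − 1/(280) = 0.02187, so d_i1 = 45.72 cm; m₁ = −d_i1/d_o1 = -0.1633.
d_o2 = 105 − (45.72) = 59.28 cm.
Lens 2: 1/d_i2 = 1/(6.71) − 1/(59.28) = 0.1322, so d_i2 = 7.566 cm; m₂ = −d_i2/d_o2 = -0.1276.
m = m₁·m₂ = (-0.1633)(-0.1276) = +0.0208.

m = +0.0208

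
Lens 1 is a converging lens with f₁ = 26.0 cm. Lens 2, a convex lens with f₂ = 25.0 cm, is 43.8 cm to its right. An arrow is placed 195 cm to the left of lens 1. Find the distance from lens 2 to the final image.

30.8 cm

Lens 1: 1/d_i1 = 1/f₁ − 1/d_o1 = 1/(26.0) − 1/(195) = 0.03333, so d_i1 = 30.00 cm.
The intermediate image is 30.00 cm to the right of lens 1, which is 43.8 − (30.00) = 13.80 cm to the left of lens 2, so d_o2 = +13.80 cm.
Lens 2: 1/d_i2 = 1/f₂ − 1/d_o2 = 1/(25.0) − 1/(13.80) = -0.03246, so d_i2 = -30.8 cm.
The final image is virtual, 30.8 cm to the left of lens 2 (overall magnification ≈ -0.34).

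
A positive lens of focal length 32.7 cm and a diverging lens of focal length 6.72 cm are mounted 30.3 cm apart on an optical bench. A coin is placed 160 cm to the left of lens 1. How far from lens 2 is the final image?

Lens 1: 1/d_i1 = 1/f₁ − 1/d_o1 = 1/(32.7) − 1/(160) = 0.02433, so d_i1 = 41.10 cm.
The intermediate image is 41.10 cm to the right of lens 1, which lies 10.80 cm to the right of lens 2 — a virtual object — so d_o2 = −10.80 cm.
Lens 2 is diverging, so f₂ = −6.72 cm.
Lens 2: 1/d_i2 = 1/f₂ − 1/d_o2 = 1/(-6.72) − 1/(-10.80) = -0.05622, so d_i2 = -17.8 cm.
The final image is virtual, 17.8 cm to the left of lens 2 (overall magnification ≈ 0.42).

17.8 cm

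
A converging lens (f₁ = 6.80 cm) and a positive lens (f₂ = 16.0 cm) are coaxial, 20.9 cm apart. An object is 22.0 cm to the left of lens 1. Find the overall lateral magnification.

m = -1.45

Lens 1: 1/d_i1 = 1/(6.80) − 1/(22.0) = 0.1016, so d_i1 = 9.842 cm; m₁ = −d_i1/d_o1 = -0.4474.
d_o2 = 20.9 − (9.842) = 11.06 cm.
Lens 2: 1/d_i2 = 1/(16.0) − 1/(11.06) = -0.02792, so d_i2 = -35.82 cm; m₂ = −d_i2/d_o2 = +3.239.
m = m₁·m₂ = (-0.4474)(+3.239) = -1.45.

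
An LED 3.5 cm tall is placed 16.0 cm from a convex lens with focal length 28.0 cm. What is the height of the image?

8.17 cm

1/d_i = 1/f − 1/d_o = 1/(28.00) − 1/(16.0) = -0.02679, so d_i = -37.33 cm.
m = −d_i/d_o = +2.333.
|h_i| = |m|·h_o = 2.333 × 3.5 = 8.17 cm. The image is virtual, upright and enlarged, on the same side as the object.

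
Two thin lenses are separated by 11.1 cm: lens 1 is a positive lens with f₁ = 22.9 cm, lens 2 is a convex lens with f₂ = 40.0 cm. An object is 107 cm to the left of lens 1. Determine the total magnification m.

Lens 1: 1/d_i1 = 1/(22.9) − 1/(107) = 0.03432, so d_i1 = 29.14 cm; m₁ = −d_i1/d_o1 = -0.2723.
d_o2 = 11.1 − (29.14) = -18.04 cm (virtual object).
Lens 2: 1/d_i2 = 1/(40.0) − 1/(-18.04) = 0.08043, so d_i2 = 12.43 cm; m₂ = −d_i2/d_o2 = +0.6892.
m = m₁·m₂ = (-0.2723)(+0.6892) = -0.188.

m = -0.188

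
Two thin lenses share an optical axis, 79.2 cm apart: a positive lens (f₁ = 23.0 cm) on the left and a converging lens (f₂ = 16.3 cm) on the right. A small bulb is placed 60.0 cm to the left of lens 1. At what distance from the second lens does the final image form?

Lens 1: 1/d_i1 = 1/f₁ − 1/d_o1 = 1/(23.0) − 1/(60.0) = 0.02681, so d_i1 = 37.30 cm.
The intermediate image is 37.30 cm to the right of lens 1, which is 79.2 − (37.30) = 41.90 cm to the left of lens 2, so d_o2 = +41.90 cm.
Lens 2: 1/d_i2 = 1/f₂ − 1/d_o2 = 1/(16.3) − 1/(41.90) = 0.03748, so d_i2 = 26.7 cm.
The final image is real, 26.7 cm to the right of lens 2 (overall magnification ≈ 0.40).

26.7 cm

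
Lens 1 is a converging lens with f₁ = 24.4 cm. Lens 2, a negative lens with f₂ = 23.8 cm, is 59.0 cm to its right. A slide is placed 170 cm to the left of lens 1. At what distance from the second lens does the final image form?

13.4 cm

Lens 1: 1/d_i1 = 1/f₁ − 1/d_o1 = 1/(24.4) − 1/(170) = 0.03510, so d_i1 = 28.49 cm.
The intermediate image is 28.49 cm to the right of lens 1, which is 59.0 − (28.49) = 30.51 cm to the left of lens 2, so d_o2 = +30.51 cm.
Lens 2 is diverging, so f₂ = −23.8 cm.
Lens 2: 1/d_i2 = 1/f₂ − 1/d_o2 = 1/(-23.8) − 1/(30.51) = -0.07479, so d_i2 = -13.4 cm.
The final image is virtual, 13.4 cm to the left of lens 2 (overall magnification ≈ -0.073).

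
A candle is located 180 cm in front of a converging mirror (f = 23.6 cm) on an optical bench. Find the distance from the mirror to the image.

27.2 cm

Mirror equation: 1/s_i = 1/f − 1/s_o = 1/(23.60) − 1/(180) = 0.04237 − 0.005556 = 0.03682, so s_i = 27.2 cm.
The image is real, inverted and reduced, in front of the mirror.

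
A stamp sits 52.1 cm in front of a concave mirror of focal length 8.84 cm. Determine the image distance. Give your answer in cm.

Mirror equation: 1/s_i = 1/f − 1/s_o = 1/(8.840) − 1/(52.1) = 0.1131 − 0.01919 = 0.09393, so s_i = 10.6 cm.
The image is real, inverted and reduced, in front of the mirror.

10.6 cm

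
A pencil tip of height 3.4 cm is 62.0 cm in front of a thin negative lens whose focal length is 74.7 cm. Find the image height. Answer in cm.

For a negative lens, f = -74.7 cm.
1/d_i = 1/f − 1/d_o = 1/(-74.70) − 1/(62.0) = -0.02952, so d_i = -33.88 cm.
m = −d_i/d_o = +0.5465.
|h_i| = |m|·h_o = 0.5465 × 3.4 = 1.86 cm. The image is virtual, upright and reduced, on the same side as the object.

1.86 cm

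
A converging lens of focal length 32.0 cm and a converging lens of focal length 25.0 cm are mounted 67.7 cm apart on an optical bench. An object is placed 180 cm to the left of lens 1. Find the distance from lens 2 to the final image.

190 cm

Lens 1: 1/d_i1 = 1/f₁ − 1/d_o1 = 1/(32.0) − 1/(180) = 0.02569, so d_i1 = 38.92 cm.
The intermediate image is 38.92 cm to the right of lens 1, which is 67.7 − (38.92) = 28.78 cm to the left of lens 2, so d_o2 = +28.78 cm.
Lens 2: 1/d_i2 = 1/f₂ − 1/d_o2 = 1/(25.0) − 1/(28.78) = 0.005254, so d_i2 = 190 cm.
The final image is real, 190 cm to the right of lens 2 (overall magnification ≈ 1.4).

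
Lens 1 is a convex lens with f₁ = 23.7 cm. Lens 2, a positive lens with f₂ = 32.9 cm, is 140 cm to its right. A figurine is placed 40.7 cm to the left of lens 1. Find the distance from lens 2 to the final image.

54.4 cm

Lens 1: 1/d_i1 = 1/f₁ − 1/d_o1 = 1/(23.7) − 1/(40.7) = 0.01762, so d_i1 = 56.74 cm.
The intermediate image is 56.74 cm to the right of lens 1, which is 140 − (56.74) = 83.26 cm to the left of lens 2, so d_o2 = +83.26 cm.
Lens 2: 1/d_i2 = 1/f₂ − 1/d_o2 = 1/(32.9) − 1/(83.26) = 0.01838, so d_i2 = 54.4 cm.
The final image is real, 54.4 cm to the right of lens 2 (overall magnification ≈ 0.91).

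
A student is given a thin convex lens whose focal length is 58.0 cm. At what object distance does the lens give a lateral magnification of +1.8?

m = −d_i/d_o ⇒ d_i = −m·d_o.
1/f = 1/d_o + 1/d_i = 1/d_o − 1/(m·d_o) = (1 − 1/m)/d_o, so d_o = f(1 − 1/m) = (58.00)(1 − 1/(+1.8)) = 25.8 cm.

25.8 cm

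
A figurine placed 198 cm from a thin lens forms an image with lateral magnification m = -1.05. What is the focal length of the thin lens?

f = 101 cm (converging)

m = −d_i/d_o ⇒ d_i = −m·d_o = −(-1.05)·(198) = 207.9 cm.
1/f = 1/d_o + 1/d_i = 1/(198) + 1/(207.9) = 0.009861, so f = 101 cm.
Since f is positive, the thin lens is converging.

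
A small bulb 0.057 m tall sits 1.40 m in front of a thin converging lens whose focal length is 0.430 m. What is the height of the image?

1/d_i = 1/f − 1/d_o = 1/(0.4300) − 1/(1.40) = 1.611, so d_i = 0.6206 m.
m = −d_i/d_o = -0.4433.
|h_i| = |m|·h_o = 0.4433 × 0.057 = 0.0253 m. The image is real, inverted and reduced, on the far side of the lens.

0.0253 m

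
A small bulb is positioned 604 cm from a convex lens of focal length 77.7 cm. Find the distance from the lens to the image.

89.2 cm

Thin-lens equation: 1/d_i = 1/f − 1/d_o = 1/(77.70) − 1/(604) = 0.01287 − 0.001656 = 0.01121, so d_i = 89.2 cm.
The image is real, inverted and reduced, on the far side of the lens.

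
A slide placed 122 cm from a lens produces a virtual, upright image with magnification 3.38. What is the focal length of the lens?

f = 173 cm (converging)

m = −d_i/d_o ⇒ d_i = −m·d_o = −(+3.38)·(122) = -412.4 cm.
1/f = 1/d_o + 1/d_i = 1/(122) + 1/(-412.4) = 0.005772, so f = 173 cm.
Since f is positive, the lens is converging.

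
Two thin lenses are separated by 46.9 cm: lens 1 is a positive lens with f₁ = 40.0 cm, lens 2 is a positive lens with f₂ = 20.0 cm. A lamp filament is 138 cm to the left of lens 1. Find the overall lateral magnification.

Lens 1: 1/d_i1 = 1/(40.0) − 1/(138) = 0.01775, so d_i1 = 56.33 cm; m₁ = −d_i1/d_o1 = -0.4082.
d_o2 = 46.9 − (56.33) = -9.430 cm (virtual object).
Lens 2: 1/d_i2 = 1/(20.0) − 1/(-9.430) = 0.1560, so d_i2 = 6.408 cm; m₂ = −d_i2/d_o2 = +0.6796.
m = m₁·m₂ = (-0.4082)(+0.6796) = -0.277.

m = -0.277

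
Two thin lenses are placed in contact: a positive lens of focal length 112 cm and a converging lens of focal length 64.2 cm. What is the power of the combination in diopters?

P₁ = 1/f₁ = 1/(1.12 m) = +0.8929 D; P₂ = 1/f₂ = 1/(0.642 m) = +1.558 D.
For thin lenses in contact, P = P₁ + P₂ = (+0.8929) + (+1.558) = +2.45 D.

P = +2.45 D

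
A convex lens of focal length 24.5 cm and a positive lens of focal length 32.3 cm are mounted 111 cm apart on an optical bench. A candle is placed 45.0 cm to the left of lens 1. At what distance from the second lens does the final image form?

74.2 cm

Lens 1: 1/d_i1 = 1/f₁ − 1/d_o1 = 1/(24.5) − 1/(45.0) = 0.01859, so d_i1 = 53.78 cm.
The intermediate image is 53.78 cm to the right of lens 1, which is 111 − (53.78) = 57.22 cm to the left of lens 2, so d_o2 = +57.22 cm.
Lens 2: 1/d_i2 = 1/f₂ − 1/d_o2 = 1/(32.3) − 1/(57.22) = 0.01348, so d_i2 = 74.2 cm.
The final image is real, 74.2 cm to the right of lens 2 (overall magnification ≈ 1.5).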